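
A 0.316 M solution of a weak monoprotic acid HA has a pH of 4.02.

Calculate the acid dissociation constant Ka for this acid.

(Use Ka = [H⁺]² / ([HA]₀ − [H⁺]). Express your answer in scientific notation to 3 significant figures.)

[H⁺] = 10^(−pH) = 10^(−4.02) = 9.550e-05 M. For HA ⇌ H⁺ + A⁻, Ka = [H⁺][A⁻]/[HA] = [H⁺]² / ([HA]₀ − [H⁺]) = (9.550e-05)² / (0.316 − 9.550e-05) = 2.89e-08.

K_a = 2.89e-08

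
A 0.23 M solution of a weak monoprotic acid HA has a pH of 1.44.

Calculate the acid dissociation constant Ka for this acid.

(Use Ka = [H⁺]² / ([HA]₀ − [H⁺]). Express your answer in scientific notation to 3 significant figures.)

[H⁺] = 10^(−pH) = 10^(−1.44) = 3.631e-02 M. For HA ⇌ H⁺ + A⁻, Ka = [H⁺][A⁻]/[HA] = [H⁺]² / ([HA]₀ − [H⁺]) = (3.631e-02)² / (0.23 − 3.631e-02) = 6.81e-03.

K_a = 6.81e-03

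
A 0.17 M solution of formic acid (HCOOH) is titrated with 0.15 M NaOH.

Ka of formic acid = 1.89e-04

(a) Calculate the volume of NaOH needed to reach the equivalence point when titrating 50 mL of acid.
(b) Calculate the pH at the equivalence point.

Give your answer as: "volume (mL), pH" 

moles acid = 0.17 × 50/1000 = 0.0085 mol; V_base = moles/0.15 × 1000 = 56.7 mL. At equivalence only the conjugate base is present: [A⁻] = 0.0085/0.107 = 7.9687e-02 M. Kb = Kw/Ka = 5.29e-11; [OH⁻] = √(Kb × [A⁻]) = 2.0534e-06; pOH = 5.69; pH = 14 - pOH = 8.31.

V = 56.7 mL, pH = 8.31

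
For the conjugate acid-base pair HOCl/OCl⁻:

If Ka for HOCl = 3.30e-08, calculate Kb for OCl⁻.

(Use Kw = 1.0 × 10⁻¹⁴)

For a conjugate pair Ka × Kb = Kw, so Kb = Kw/Ka = 1.0 × 10⁻¹⁴ / 3.30e-08 = 3.03e-07.

K_b = 3.03e-07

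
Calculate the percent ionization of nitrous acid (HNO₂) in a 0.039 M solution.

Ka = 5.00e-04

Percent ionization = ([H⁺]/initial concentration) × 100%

Using Ka equilibrium: x² + Ka×x - Ka×C = 0. Solving: [H⁺] = 4.1730e-03. Percent = (4.1730e-03/0.039) × 100

Percent ionization = 10.7%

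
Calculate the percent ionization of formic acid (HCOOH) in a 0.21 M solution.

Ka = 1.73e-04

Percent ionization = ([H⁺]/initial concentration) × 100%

Using Ka equilibrium: x² + Ka×x - Ka×C = 0. Solving: [H⁺] = 5.9416e-03. Percent = (5.9416e-03/0.21) × 100

Percent ionization = 2.83%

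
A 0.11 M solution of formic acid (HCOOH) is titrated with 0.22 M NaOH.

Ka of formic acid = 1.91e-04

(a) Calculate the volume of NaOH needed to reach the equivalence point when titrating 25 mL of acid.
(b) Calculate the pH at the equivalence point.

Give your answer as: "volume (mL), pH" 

moles acid = 0.11 × 25/1000 = 0.00275 mol; V_base = moles/0.22 × 1000 = 12.5 mL. At equivalence only the conjugate base is present: [A⁻] = 0.00275/0.037 = 7.3333e-02 M. Kb = Kw/Ka = 5.24e-11; [OH⁻] = √(Kb × [A⁻]) = 1.9594e-06; pOH = 5.71; pH = 14 - pOH = 8.29.

V = 12.5 mL, pH = 8.29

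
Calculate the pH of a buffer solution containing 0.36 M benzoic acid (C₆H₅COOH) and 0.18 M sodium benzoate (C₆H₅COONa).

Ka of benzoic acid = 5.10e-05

pKa = -log(5.10e-05) = 4.29. pH = pKa + log([A⁻]/[HA]) = 4.29 + log(0.18/0.36)

pH = 3.99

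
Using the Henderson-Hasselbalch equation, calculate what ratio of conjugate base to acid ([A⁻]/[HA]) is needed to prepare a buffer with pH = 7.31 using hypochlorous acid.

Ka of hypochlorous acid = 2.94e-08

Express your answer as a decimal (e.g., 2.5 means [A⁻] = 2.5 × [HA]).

pKa = -log(2.94e-08) = 7.5317. pH = pKa + log([A⁻]/[HA]), so log([A⁻]/[HA]) = pH − pKa = 7.31 − 7.5317 = -0.2217. [A⁻]/[HA] = 10^(-0.2217) = 0.600

[A⁻]/[HA] = 0.600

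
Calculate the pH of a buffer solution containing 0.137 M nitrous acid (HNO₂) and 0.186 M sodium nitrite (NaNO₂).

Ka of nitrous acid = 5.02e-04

pKa = -log(5.02e-04) = 3.30. pH = pKa + log([A⁻]/[HA]) = 3.30 + log(0.186/0.137)

pH = 3.43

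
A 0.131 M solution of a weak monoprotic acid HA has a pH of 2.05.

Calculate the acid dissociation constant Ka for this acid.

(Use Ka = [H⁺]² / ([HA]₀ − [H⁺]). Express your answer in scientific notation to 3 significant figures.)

[H⁺] = 10^(−pH) = 10^(−2.05) = 8.913e-03 M. For HA ⇌ H⁺ + A⁻, Ka = [H⁺][A⁻]/[HA] = [H⁺]² / ([HA]₀ − [H⁺]) = (8.913e-03)² / (0.131 − 8.913e-03) = 6.51e-04.

K_a = 6.51e-04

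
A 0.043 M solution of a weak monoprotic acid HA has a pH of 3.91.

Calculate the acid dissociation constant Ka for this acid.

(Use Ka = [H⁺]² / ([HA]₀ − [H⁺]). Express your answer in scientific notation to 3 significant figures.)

[H⁺] = 10^(−pH) = 10^(−3.91) = 1.230e-04 M. For HA ⇌ H⁺ + A⁻, Ka = [H⁺][A⁻]/[HA] = [H⁺]² / ([HA]₀ − [H⁺]) = (1.230e-04)² / (0.043 − 1.230e-04) = 3.53e-07.

K_a = 3.53e-07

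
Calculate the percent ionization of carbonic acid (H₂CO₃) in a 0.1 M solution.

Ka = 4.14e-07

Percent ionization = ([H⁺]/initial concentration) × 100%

Using Ka equilibrium: x² + Ka×x - Ka×C = 0. Solving: [H⁺] = 2.0326e-04. Percent = (2.0326e-04/0.1) × 100

Percent ionization = 0.203%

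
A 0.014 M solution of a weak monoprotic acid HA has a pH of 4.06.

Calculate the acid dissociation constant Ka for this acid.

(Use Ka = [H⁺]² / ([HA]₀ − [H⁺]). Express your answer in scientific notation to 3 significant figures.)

[H⁺] = 10^(−pH) = 10^(−4.06) = 8.710e-05 M. For HA ⇌ H⁺ + A⁻, Ka = [H⁺][A⁻]/[HA] = [H⁺]² / ([HA]₀ − [H⁺]) = (8.710e-05)² / (0.014 − 8.710e-05) = 5.45e-07.

K_a = 5.45e-07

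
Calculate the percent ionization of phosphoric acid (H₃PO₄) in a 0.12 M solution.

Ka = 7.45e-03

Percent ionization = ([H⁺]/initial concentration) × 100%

Using Ka equilibrium: x² + Ka×x - Ka×C = 0. Solving: [H⁺] = 2.6406e-02. Percent = (2.6406e-02/0.12) × 100

Percent ionization = 22%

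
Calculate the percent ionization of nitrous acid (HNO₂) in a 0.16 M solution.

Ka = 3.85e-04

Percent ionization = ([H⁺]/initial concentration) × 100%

Using Ka equilibrium: x² + Ka×x - Ka×C = 0. Solving: [H⁺] = 7.6584e-03. Percent = (7.6584e-03/0.16) × 100

Percent ionization = 4.79%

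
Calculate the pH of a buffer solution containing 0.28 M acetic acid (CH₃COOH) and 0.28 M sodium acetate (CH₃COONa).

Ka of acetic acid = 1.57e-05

pKa = -log(1.57e-05) = 4.80. pH = pKa + log([A⁻]/[HA]) = 4.80 + log(0.28/0.28)

pH = 4.80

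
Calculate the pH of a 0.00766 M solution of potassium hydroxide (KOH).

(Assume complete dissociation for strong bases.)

[OH⁻] = 0.00766 M for strong base. pOH = -log[OH⁻] = 2.12, pH = 14 - pOH

pH = 11.88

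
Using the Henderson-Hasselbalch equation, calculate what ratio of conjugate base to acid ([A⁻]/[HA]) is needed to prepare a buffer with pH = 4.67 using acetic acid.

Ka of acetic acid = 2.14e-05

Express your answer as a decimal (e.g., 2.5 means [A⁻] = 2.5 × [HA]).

pKa = -log(2.14e-05) = 4.6696. pH = pKa + log([A⁻]/[HA]), so log([A⁻]/[HA]) = pH − pKa = 4.67 − 4.6696 = 0.0004. [A⁻]/[HA] = 10^(0.0004) = 1.00

[A⁻]/[HA] = 1.00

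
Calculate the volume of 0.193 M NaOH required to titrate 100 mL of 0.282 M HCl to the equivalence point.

At equivalence: moles acid = moles base. moles HCl = 0.282 × 100/1000 = 0.0282 mol. V_base = moles / 0.193 × 1000 = 146.1 mL.

V_{base} = 146.1 mL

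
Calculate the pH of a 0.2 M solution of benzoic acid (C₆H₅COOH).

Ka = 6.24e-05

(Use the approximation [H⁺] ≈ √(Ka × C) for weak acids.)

[H⁺] = √(Ka × C) = √(6.24e-05 × 0.2) = 3.5327e-03. pH = -log(3.5327e-03)

pH = 2.45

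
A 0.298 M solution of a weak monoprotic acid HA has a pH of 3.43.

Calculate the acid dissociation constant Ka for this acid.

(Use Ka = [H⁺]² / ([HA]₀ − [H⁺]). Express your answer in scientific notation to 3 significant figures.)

[H⁺] = 10^(−pH) = 10^(−3.43) = 3.715e-04 M. For HA ⇌ H⁺ + A⁻, Ka = [H⁺][A⁻]/[HA] = [H⁺]² / ([HA]₀ − [H⁺]) = (3.715e-04)² / (0.298 − 3.715e-04) = 4.64e-07.

K_a = 4.64e-07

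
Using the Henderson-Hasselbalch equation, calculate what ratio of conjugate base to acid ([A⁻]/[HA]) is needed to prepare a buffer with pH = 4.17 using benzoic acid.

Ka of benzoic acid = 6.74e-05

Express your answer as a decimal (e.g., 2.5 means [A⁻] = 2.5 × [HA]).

pKa = -log(6.74e-05) = 4.1713. pH = pKa + log([A⁻]/[HA]), so log([A⁻]/[HA]) = pH − pKa = 4.17 − 4.1713 = -0.0013. [A⁻]/[HA] = 10^(-0.0013) = 0.997

[A⁻]/[HA] = 0.997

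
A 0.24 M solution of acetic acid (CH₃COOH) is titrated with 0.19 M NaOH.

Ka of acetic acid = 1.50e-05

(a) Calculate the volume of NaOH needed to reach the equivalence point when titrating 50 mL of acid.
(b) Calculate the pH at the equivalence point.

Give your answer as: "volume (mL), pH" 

moles acid = 0.24 × 50/1000 = 0.012 mol; V_base = moles/0.19 × 1000 = 63.2 mL. At equivalence only the conjugate base is present: [A⁻] = 0.012/0.113 = 1.0605e-01 M. Kb = Kw/Ka = 6.67e-10; [OH⁻] = √(Kb × [A⁻]) = 8.4082e-06; pOH = 5.08; pH = 14 - pOH = 8.92.

V = 63.2 mL, pH = 8.92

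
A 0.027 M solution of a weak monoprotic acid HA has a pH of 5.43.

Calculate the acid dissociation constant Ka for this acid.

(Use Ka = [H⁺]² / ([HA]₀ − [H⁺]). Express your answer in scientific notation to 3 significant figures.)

[H⁺] = 10^(−pH) = 10^(−5.43) = 3.715e-06 M. For HA ⇌ H⁺ + A⁻, Ka = [H⁺][A⁻]/[HA] = [H⁺]² / ([HA]₀ − [H⁺]) = (3.715e-06)² / (0.027 − 3.715e-06) = 5.11e-10.

K_a = 5.11e-10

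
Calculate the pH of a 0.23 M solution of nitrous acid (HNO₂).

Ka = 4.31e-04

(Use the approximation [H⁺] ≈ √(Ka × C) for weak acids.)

[H⁺] = √(Ka × C) = √(4.31e-04 × 0.23) = 9.9564e-03. pH = -log(9.9564e-03)

pH = 2.00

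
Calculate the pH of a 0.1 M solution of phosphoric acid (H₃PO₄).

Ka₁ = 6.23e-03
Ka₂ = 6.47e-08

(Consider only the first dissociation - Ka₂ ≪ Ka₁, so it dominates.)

First dissociation dominates. From Ka₁ = [H⁺][HA⁻]/[H₂A], x² + Ka₁·x − Ka₁·C = 0 with C = 0.1 M and Ka₁ = 6.23e-03. Solving: [H⁺] = (−Ka₁ + √(Ka₁² + 4·Ka₁·C)) / 2 = 2.2039e-02 M. pH = -log(2.2039e-02) = 1.66.

pH = 1.66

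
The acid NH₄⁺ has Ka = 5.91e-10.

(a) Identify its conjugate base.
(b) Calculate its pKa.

(a) The conjugate base is formed by removing one H⁺ from NH₄⁺, giving NH₃. (b) pKa = -log(Ka) = -log(5.91e-10) = 9.23.

Conjugate base: NH₃; pK_a = 9.23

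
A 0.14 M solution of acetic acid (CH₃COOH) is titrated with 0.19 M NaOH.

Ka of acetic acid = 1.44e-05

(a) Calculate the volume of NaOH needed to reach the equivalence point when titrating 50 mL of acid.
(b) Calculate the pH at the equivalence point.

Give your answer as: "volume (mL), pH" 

moles acid = 0.14 × 50/1000 = 0.007 mol; V_base = moles/0.19 × 1000 = 36.8 mL. At equivalence only the conjugate base is present: [A⁻] = 0.007/0.087 = 8.0606e-02 M. Kb = Kw/Ka = 6.94e-10; [OH⁻] = √(Kb × [A⁻]) = 7.4817e-06; pOH = 5.13; pH = 14 - pOH = 8.87.

V = 36.8 mL, pH = 8.87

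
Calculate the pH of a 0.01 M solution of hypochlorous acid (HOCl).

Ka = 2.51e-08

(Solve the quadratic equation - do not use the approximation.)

x² + Ka×x - Ka×C = 0. Using quadratic formula: [H⁺] = 1.5830e-05

pH = 4.80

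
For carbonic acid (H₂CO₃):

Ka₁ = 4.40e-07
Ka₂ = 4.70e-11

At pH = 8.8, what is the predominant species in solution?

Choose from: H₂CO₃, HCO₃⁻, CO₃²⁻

pKa₁ = 6.36, pKa₂ = 10.33. For a polyprotic acid the predominant species crosses at each pKa: below pKa_n the protonated form dominates, above it the deprotonated form does. At pH = 8.8, the predominant species is HCO₃⁻.

HCO₃⁻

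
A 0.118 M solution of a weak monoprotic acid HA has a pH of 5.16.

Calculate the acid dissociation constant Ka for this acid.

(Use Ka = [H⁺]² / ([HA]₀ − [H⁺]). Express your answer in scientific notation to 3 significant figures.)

[H⁺] = 10^(−pH) = 10^(−5.16) = 6.918e-06 M. For HA ⇌ H⁺ + A⁻, Ka = [H⁺][A⁻]/[HA] = [H⁺]² / ([HA]₀ − [H⁺]) = (6.918e-06)² / (0.118 − 6.918e-06) = 4.06e-10.

K_a = 4.06e-10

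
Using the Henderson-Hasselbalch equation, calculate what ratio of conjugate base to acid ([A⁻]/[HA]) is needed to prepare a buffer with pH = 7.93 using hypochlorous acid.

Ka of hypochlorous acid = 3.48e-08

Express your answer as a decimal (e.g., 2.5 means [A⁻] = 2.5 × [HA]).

pKa = -log(3.48e-08) = 7.4584. pH = pKa + log([A⁻]/[HA]), so log([A⁻]/[HA]) = pH − pKa = 7.93 − 7.4584 = 0.4716. [A⁻]/[HA] = 10^(0.4716) = 2.96

[A⁻]/[HA] = 2.96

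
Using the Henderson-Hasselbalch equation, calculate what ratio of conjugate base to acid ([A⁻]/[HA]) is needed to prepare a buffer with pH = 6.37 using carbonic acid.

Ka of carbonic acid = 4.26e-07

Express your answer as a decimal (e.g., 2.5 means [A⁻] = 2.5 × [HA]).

pKa = -log(4.26e-07) = 6.3706. pH = pKa + log([A⁻]/[HA]), so log([A⁻]/[HA]) = pH − pKa = 6.37 − 6.3706 = -0.0006. [A⁻]/[HA] = 10^(-0.0006) = 0.999

[A⁻]/[HA] = 0.999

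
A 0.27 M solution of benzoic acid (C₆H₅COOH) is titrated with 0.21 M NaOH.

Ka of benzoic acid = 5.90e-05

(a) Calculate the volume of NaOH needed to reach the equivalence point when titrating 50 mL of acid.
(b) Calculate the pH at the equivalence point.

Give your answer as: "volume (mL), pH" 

moles acid = 0.27 × 50/1000 = 0.0135 mol; V_base = moles/0.21 × 1000 = 64.3 mL. At equivalence only the conjugate base is present: [A⁻] = 0.0135/0.114 = 1.1812e-01 M. Kb = Kw/Ka = 1.69e-10; [OH⁻] = √(Kb × [A⁻]) = 4.4745e-06; pOH = 5.35; pH = 14 - pOH = 8.65.

V = 64.3 mL, pH = 8.65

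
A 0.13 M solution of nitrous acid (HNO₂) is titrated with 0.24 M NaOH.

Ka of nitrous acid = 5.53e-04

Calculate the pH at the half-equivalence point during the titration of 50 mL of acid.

At half-equivalence [HA] = [A⁻], so Henderson-Hasselbalch gives pH = pKa = -log(5.53e-04) = 3.26.

pH = pKa = 3.26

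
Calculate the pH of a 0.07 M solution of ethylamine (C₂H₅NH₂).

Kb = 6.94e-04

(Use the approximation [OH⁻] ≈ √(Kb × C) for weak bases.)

[OH⁻] = √(Kb × C) = √(6.94e-04 × 0.07) = 6.9699e-03. pOH = 2.16, pH = 14 - pOH

pH = 11.84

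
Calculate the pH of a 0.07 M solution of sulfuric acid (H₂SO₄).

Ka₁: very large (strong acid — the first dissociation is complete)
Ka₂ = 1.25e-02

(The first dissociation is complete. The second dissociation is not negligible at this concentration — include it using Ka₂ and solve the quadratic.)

First dissociation is complete: [H⁺]₀ = [HSO₄⁻]₀ = C = 0.07 M. Second dissociation HSO₄⁻ ⇌ H⁺ + SO₄²⁻: let x = [SO₄²⁻]. Ka₂ = (C + x)·x / (C − x) = 1.25e-02 → x² + (C + Ka₂)·x − Ka₂·C = 0 → x² + 0.08250·x − 8.750e-04 = 0. x = (−0.08250 + √(0.08250² + 4 × 8.750e-04)) / 2 = 9.5099e-03 M. [H⁺] = C + x = 0.07 + 9.5099e-03 = 7.9510e-02 M. pH = -log(7.9510e-02) = 1.10.

pH = 1.10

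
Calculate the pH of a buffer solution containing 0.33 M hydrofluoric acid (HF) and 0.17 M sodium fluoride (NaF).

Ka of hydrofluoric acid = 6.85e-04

pKa = -log(6.85e-04) = 3.16. pH = pKa + log([A⁻]/[HA]) = 3.16 + log(0.17/0.33)

pH = 2.88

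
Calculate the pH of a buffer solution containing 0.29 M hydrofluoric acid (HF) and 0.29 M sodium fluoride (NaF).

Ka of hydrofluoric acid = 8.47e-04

pKa = -log(8.47e-04) = 3.07. pH = pKa + log([A⁻]/[HA]) = 3.07 + log(0.29/0.29)

pH = 3.07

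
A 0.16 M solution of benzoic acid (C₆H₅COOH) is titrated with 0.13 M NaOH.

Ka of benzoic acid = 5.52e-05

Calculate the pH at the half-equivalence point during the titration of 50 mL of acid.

At half-equivalence [HA] = [A⁻], so Henderson-Hasselbalch gives pH = pKa = -log(5.52e-05) = 4.26.

pH = pKa = 4.26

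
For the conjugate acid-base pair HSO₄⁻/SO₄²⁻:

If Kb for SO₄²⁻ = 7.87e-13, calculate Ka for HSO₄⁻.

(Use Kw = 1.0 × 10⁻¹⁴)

For a conjugate pair Ka × Kb = Kw, so Ka = Kw/Kb = 1.0 × 10⁻¹⁴ / 7.87e-13 = 1.27e-02.

K_a = 1.27e-02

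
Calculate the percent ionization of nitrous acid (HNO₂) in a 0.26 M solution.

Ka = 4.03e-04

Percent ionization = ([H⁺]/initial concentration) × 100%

Using Ka equilibrium: x² + Ka×x - Ka×C = 0. Solving: [H⁺] = 1.0037e-02. Percent = (1.0037e-02/0.26) × 100

Percent ionization = 3.86%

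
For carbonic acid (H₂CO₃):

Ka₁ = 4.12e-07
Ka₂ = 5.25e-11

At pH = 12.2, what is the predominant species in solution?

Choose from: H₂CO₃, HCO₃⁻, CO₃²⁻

pKa₁ = 6.39, pKa₂ = 10.28. For a polyprotic acid the predominant species crosses at each pKa: below pKa_n the protonated form dominates, above it the deprotonated form does. At pH = 12.2, the predominant species is CO₃²⁻.

CO₃²⁻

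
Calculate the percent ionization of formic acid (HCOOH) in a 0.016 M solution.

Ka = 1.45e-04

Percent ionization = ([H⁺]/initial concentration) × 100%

Using Ka equilibrium: x² + Ka×x - Ka×C = 0. Solving: [H⁺] = 1.4524e-03. Percent = (1.4524e-03/0.016) × 100

Percent ionization = 9.08%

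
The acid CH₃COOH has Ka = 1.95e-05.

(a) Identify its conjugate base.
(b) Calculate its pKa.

(a) The conjugate base is formed by removing one H⁺ from CH₃COOH, giving CH₃COO⁻. (b) pKa = -log(Ka) = -log(1.95e-05) = 4.71.

Conjugate base: CH₃COO⁻; pK_a = 4.71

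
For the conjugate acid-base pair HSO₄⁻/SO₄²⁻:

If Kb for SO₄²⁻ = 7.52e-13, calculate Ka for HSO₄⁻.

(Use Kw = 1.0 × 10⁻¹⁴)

For a conjugate pair Ka × Kb = Kw, so Ka = Kw/Kb = 1.0 × 10⁻¹⁴ / 7.52e-13 = 1.33e-02.

K_a = 1.33e-02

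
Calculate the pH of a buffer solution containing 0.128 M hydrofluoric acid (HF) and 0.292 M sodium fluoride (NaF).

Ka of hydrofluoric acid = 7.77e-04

pKa = -log(7.77e-04) = 3.11. pH = pKa + log([A⁻]/[HA]) = 3.11 + log(0.292/0.128)

pH = 3.47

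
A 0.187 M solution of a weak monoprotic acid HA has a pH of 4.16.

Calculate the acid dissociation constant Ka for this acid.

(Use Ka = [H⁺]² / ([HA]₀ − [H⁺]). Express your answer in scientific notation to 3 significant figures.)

[H⁺] = 10^(−pH) = 10^(−4.16) = 6.918e-05 M. For HA ⇌ H⁺ + A⁻, Ka = [H⁺][A⁻]/[HA] = [H⁺]² / ([HA]₀ − [H⁺]) = (6.918e-05)² / (0.187 − 6.918e-05) = 2.56e-08.

K_a = 2.56e-08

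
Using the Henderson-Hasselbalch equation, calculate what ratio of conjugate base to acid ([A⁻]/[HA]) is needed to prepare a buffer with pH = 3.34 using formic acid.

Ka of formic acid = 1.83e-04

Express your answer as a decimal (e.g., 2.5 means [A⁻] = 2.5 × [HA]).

pKa = -log(1.83e-04) = 3.7375. pH = pKa + log([A⁻]/[HA]), so log([A⁻]/[HA]) = pH − pKa = 3.34 − 3.7375 = -0.3975. [A⁻]/[HA] = 10^(-0.3975) = 0.400

[A⁻]/[HA] = 0.400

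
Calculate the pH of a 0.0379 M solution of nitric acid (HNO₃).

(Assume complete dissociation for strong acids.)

[H⁺] = 0.0379 M for strong acid. pH = -log[H⁺] = -log(0.0379)

pH = 1.42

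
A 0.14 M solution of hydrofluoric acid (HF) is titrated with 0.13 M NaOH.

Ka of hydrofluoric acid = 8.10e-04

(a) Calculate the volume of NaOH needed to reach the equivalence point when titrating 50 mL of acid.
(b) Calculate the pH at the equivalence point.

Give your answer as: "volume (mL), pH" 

moles acid = 0.14 × 50/1000 = 0.007 mol; V_base = moles/0.13 × 1000 = 53.8 mL. At equivalence only the conjugate base is present: [A⁻] = 0.007/0.104 = 6.7407e-02 M. Kb = Kw/Ka = 1.23e-11; [OH⁻] = √(Kb × [A⁻]) = 9.1224e-07; pOH = 6.04; pH = 14 - pOH = 7.96.

V = 53.8 mL, pH = 7.96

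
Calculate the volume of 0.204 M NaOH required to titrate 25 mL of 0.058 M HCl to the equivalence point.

At equivalence: moles acid = moles base. moles HCl = 0.058 × 25/1000 = 0.00145 mol. V_base = moles / 0.204 × 1000 = 7.1 mL.

V_{base} = 7.1 mL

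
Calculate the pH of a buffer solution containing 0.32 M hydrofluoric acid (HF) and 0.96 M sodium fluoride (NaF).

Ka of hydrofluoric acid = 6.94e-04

pKa = -log(6.94e-04) = 3.16. pH = pKa + log([A⁻]/[HA]) = 3.16 + log(0.96/0.32)

pH = 3.64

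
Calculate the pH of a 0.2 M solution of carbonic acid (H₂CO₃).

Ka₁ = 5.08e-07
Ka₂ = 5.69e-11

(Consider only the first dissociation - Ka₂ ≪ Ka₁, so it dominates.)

First dissociation dominates. From Ka₁ = [H⁺][HA⁻]/[H₂A], x² + Ka₁·x − Ka₁·C = 0 with C = 0.2 M and Ka₁ = 5.08e-07. Solving: [H⁺] = (−Ka₁ + √(Ka₁² + 4·Ka₁·C)) / 2 = 3.1849e-04 M. pH = -log(3.1849e-04) = 3.50.

pH = 3.50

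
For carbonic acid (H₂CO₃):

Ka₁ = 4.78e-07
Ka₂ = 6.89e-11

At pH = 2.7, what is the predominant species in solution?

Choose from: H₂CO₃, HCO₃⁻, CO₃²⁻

pKa₁ = 6.32, pKa₂ = 10.16. For a polyprotic acid the predominant species crosses at each pKa: below pKa_n the protonated form dominates, above it the deprotonated form does. At pH = 2.7, the predominant species is H₂CO₃.

H₂CO₃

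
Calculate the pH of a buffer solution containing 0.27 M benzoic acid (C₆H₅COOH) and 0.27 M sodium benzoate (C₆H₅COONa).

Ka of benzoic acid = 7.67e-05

pKa = -log(7.67e-05) = 4.12. pH = pKa + log([A⁻]/[HA]) = 4.12 + log(0.27/0.27)

pH = 4.12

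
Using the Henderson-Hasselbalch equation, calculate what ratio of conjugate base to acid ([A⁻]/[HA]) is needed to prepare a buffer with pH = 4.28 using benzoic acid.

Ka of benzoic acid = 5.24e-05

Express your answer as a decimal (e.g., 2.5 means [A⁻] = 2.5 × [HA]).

pKa = -log(5.24e-05) = 4.2807. pH = pKa + log([A⁻]/[HA]), so log([A⁻]/[HA]) = pH − pKa = 4.28 − 4.2807 = -0.0007. [A⁻]/[HA] = 10^(-0.0007) = 0.998

[A⁻]/[HA] = 0.998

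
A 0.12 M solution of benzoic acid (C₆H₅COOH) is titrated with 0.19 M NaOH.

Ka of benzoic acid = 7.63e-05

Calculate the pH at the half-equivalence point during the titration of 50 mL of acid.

At half-equivalence [HA] = [A⁻], so Henderson-Hasselbalch gives pH = pKa = -log(7.63e-05) = 4.12.

pH = pKa = 4.12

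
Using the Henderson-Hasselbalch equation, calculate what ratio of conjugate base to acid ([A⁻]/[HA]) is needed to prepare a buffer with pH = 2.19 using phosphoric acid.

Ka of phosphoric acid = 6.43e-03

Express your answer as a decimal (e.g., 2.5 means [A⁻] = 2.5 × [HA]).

pKa = -log(6.43e-03) = 2.1918. pH = pKa + log([A⁻]/[HA]), so log([A⁻]/[HA]) = pH − pKa = 2.19 − 2.1918 = -0.0018. [A⁻]/[HA] = 10^(-0.0018) = 0.996

[A⁻]/[HA] = 0.996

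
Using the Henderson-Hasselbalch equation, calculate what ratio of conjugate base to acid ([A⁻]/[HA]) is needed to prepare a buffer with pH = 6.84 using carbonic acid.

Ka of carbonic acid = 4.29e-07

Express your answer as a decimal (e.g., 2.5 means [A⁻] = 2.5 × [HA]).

pKa = -log(4.29e-07) = 6.3675. pH = pKa + log([A⁻]/[HA]), so log([A⁻]/[HA]) = pH − pKa = 6.84 − 6.3675 = 0.4725. [A⁻]/[HA] = 10^(0.4725) = 2.97

[A⁻]/[HA] = 2.97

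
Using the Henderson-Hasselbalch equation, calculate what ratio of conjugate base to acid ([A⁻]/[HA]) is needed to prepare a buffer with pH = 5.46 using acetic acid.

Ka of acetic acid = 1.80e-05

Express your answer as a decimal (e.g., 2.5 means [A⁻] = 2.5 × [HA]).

pKa = -log(1.80e-05) = 4.7447. pH = pKa + log([A⁻]/[HA]), so log([A⁻]/[HA]) = pH − pKa = 5.46 − 4.7447 = 0.7153. [A⁻]/[HA] = 10^(0.7153) = 5.19

[A⁻]/[HA] = 5.19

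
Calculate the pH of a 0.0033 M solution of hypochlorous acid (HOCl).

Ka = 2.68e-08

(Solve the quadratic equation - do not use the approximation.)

x² + Ka×x - Ka×C = 0. Using quadratic formula: [H⁺] = 9.3909e-06

pH = 5.03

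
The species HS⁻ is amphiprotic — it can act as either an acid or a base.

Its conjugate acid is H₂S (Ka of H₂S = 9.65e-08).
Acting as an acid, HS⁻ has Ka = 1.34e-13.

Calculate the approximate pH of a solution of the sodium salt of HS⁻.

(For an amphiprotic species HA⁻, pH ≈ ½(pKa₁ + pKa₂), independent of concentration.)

pKa₁ = -log(9.65e-08) = 7.02; pKa₂ = -log(1.34e-13) = 12.87. For an amphiprotic species, pH ≈ ½(pKa₁ + pKa₂) = ½(7.02 + 12.87) = 9.94.

pH = 9.94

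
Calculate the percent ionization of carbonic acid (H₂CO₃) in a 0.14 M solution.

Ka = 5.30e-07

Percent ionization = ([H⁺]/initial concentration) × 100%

Using Ka equilibrium: x² + Ka×x - Ka×C = 0. Solving: [H⁺] = 2.7213e-04. Percent = (2.7213e-04/0.14) × 100

Percent ionization = 0.194%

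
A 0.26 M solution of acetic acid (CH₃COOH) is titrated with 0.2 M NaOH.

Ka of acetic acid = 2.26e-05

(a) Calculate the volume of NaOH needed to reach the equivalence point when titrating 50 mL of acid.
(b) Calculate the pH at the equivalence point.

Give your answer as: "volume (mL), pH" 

moles acid = 0.26 × 50/1000 = 0.013 mol; V_base = moles/0.2 × 1000 = 65.0 mL. At equivalence only the conjugate base is present: [A⁻] = 0.013/0.115 = 1.1304e-01 M. Kb = Kw/Ka = 4.42e-10; [OH⁻] = √(Kb × [A⁻]) = 7.0724e-06; pOH = 5.15; pH = 14 - pOH = 8.85.

V = 65.0 mL, pH = 8.85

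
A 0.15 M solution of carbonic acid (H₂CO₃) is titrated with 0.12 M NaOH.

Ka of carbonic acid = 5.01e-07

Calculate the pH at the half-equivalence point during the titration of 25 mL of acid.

At half-equivalence [HA] = [A⁻], so Henderson-Hasselbalch gives pH = pKa = -log(5.01e-07) = 6.30.

pH = pKa = 6.30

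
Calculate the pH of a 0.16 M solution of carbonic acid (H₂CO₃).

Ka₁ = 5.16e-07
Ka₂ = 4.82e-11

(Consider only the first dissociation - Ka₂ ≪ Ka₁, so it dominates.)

First dissociation dominates. From Ka₁ = [H⁺][HA⁻]/[H₂A], x² + Ka₁·x − Ka₁·C = 0 with C = 0.16 M and Ka₁ = 5.16e-07. Solving: [H⁺] = (−Ka₁ + √(Ka₁² + 4·Ka₁·C)) / 2 = 2.8707e-04 M. pH = -log(2.8707e-04) = 3.54.

pH = 3.54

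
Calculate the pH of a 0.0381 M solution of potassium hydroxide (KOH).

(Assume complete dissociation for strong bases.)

[OH⁻] = 0.0381 M for strong base. pOH = -log[OH⁻] = 1.42, pH = 14 - pOH

pH = 12.58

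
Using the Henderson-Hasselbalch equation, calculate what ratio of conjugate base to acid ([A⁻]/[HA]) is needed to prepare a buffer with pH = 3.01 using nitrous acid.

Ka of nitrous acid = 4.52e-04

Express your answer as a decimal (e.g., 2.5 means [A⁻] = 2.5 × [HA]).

pKa = -log(4.52e-04) = 3.3449. pH = pKa + log([A⁻]/[HA]), so log([A⁻]/[HA]) = pH − pKa = 3.01 − 3.3449 = -0.3349. [A⁻]/[HA] = 10^(-0.3349) = 0.463

[A⁻]/[HA] = 0.463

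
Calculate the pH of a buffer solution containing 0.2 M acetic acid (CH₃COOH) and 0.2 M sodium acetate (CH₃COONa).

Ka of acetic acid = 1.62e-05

pKa = -log(1.62e-05) = 4.79. pH = pKa + log([A⁻]/[HA]) = 4.79 + log(0.2/0.2)

pH = 4.79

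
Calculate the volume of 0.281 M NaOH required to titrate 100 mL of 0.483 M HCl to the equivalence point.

At equivalence: moles acid = moles base. moles HCl = 0.483 × 100/1000 = 0.0483 mol. V_base = moles / 0.281 × 1000 = 171.9 mL.

V_{base} = 171.9 mL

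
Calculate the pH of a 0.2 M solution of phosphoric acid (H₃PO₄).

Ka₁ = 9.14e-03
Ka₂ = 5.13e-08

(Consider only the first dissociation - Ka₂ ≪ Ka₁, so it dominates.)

First dissociation dominates. From Ka₁ = [H⁺][HA⁻]/[H₂A], x² + Ka₁·x − Ka₁·C = 0 with C = 0.2 M and Ka₁ = 9.14e-03. Solving: [H⁺] = (−Ka₁ + √(Ka₁² + 4·Ka₁·C)) / 2 = 3.8429e-02 M. pH = -log(3.8429e-02) = 1.42.

pH = 1.42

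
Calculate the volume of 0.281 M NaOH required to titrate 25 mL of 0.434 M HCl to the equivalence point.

At equivalence: moles acid = moles base. moles HCl = 0.434 × 25/1000 = 0.01085 mol. V_base = moles / 0.281 × 1000 = 38.6 mL.

V_{base} = 38.6 mL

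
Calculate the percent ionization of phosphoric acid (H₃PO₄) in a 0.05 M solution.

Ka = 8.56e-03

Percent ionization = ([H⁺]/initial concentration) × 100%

Using Ka equilibrium: x² + Ka×x - Ka×C = 0. Solving: [H⁺] = 1.6846e-02. Percent = (1.6846e-02/0.05) × 100

Percent ionization = 33.7%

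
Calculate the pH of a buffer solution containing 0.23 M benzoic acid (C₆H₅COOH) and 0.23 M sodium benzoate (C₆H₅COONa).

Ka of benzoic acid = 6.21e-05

pKa = -log(6.21e-05) = 4.21. pH = pKa + log([A⁻]/[HA]) = 4.21 + log(0.23/0.23)

pH = 4.21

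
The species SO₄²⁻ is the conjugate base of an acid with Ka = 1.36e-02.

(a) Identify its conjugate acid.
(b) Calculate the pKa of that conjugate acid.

(a) The conjugate acid is formed by adding one H⁺ to SO₄²⁻, giving HSO₄⁻. (b) pKa = -log(Ka) = -log(1.36e-02) = 1.87.

Conjugate acid: HSO₄⁻; pK_a = 1.87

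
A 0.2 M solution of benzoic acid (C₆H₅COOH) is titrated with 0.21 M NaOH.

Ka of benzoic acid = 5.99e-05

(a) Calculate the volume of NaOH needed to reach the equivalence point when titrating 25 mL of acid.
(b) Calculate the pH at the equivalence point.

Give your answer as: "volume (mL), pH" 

moles acid = 0.2 × 25/1000 = 0.005 mol; V_base = moles/0.21 × 1000 = 23.8 mL. At equivalence only the conjugate base is present: [A⁻] = 0.005/0.049 = 1.0244e-01 M. Kb = Kw/Ka = 1.67e-10; [OH⁻] = √(Kb × [A⁻]) = 4.1354e-06; pOH = 5.38; pH = 14 - pOH = 8.62.

V = 23.8 mL, pH = 8.62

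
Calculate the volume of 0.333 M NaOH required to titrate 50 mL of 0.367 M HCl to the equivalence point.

At equivalence: moles acid = moles base. moles HCl = 0.367 × 50/1000 = 0.01835 mol. V_base = moles / 0.333 × 1000 = 55.1 mL.

V_{base} = 55.1 mL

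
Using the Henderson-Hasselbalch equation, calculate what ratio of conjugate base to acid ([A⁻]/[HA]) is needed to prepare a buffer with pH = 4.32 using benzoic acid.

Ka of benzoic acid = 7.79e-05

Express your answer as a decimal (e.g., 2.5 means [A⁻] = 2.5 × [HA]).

pKa = -log(7.79e-05) = 4.1085. pH = pKa + log([A⁻]/[HA]), so log([A⁻]/[HA]) = pH − pKa = 4.32 − 4.1085 = 0.2115. [A⁻]/[HA] = 10^(0.2115) = 1.63

[A⁻]/[HA] = 1.63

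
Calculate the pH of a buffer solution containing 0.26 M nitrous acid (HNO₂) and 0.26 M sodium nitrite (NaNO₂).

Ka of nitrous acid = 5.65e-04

pKa = -log(5.65e-04) = 3.25. pH = pKa + log([A⁻]/[HA]) = 3.25 + log(0.26/0.26)

pH = 3.25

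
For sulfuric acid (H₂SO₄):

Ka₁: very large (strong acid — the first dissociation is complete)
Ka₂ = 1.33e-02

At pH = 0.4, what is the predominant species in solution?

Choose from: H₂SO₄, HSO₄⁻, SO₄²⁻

The first dissociation is complete, so H₂SO₄ itself is never the predominant species in water; pKa₂ = -log(1.33e-02) = 1.88. For a polyprotic acid the predominant species crosses at each pKa: below pKa_n the protonated form dominates, above it the deprotonated form does. At pH = 0.4, the predominant species is HSO₄⁻.

HSO₄⁻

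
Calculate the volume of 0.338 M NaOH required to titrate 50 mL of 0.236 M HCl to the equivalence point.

At equivalence: moles acid = moles base. moles HCl = 0.236 × 50/1000 = 0.0118 mol. V_base = moles / 0.338 × 1000 = 34.9 mL.

V_{base} = 34.9 mL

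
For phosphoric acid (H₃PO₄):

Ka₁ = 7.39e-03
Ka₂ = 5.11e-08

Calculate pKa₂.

pKa₂ = -log(Ka₂) = -log(5.11e-08) = 7.29.

pK_{a2} = 7.29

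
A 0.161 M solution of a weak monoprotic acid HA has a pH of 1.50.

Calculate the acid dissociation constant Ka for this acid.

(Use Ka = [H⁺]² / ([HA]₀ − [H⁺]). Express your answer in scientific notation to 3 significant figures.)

[H⁺] = 10^(−pH) = 10^(−1.50) = 3.162e-02 M. For HA ⇌ H⁺ + A⁻, Ka = [H⁺][A⁻]/[HA] = [H⁺]² / ([HA]₀ − [H⁺]) = (3.162e-02)² / (0.161 − 3.162e-02) = 7.73e-03.

K_a = 7.73e-03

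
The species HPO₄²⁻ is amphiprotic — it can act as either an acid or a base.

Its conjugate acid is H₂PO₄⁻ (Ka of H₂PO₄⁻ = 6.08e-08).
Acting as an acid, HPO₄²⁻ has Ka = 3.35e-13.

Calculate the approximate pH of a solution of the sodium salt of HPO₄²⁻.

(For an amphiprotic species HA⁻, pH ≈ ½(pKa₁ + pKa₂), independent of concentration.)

pKa₁ = -log(6.08e-08) = 7.22; pKa₂ = -log(3.35e-13) = 12.47. For an amphiprotic species, pH ≈ ½(pKa₁ + pKa₂) = ½(7.22 + 12.47) = 9.85.

pH = 9.85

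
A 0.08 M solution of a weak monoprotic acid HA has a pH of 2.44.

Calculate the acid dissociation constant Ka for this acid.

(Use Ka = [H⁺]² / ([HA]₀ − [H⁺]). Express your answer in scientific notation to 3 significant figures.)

[H⁺] = 10^(−pH) = 10^(−2.44) = 3.631e-03 M. For HA ⇌ H⁺ + A⁻, Ka = [H⁺][A⁻]/[HA] = [H⁺]² / ([HA]₀ − [H⁺]) = (3.631e-03)² / (0.08 − 3.631e-03) = 1.73e-04.

K_a = 1.73e-04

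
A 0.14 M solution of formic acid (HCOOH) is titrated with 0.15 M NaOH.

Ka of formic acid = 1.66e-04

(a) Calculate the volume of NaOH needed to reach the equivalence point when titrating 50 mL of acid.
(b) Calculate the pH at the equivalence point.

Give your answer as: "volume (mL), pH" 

moles acid = 0.14 × 50/1000 = 0.007 mol; V_base = moles/0.15 × 1000 = 46.7 mL. At equivalence only the conjugate base is present: [A⁻] = 0.007/0.097 = 7.2414e-02 M. Kb = Kw/Ka = 6.02e-11; [OH⁻] = √(Kb × [A⁻]) = 2.0886e-06; pOH = 5.68; pH = 14 - pOH = 8.32.

V = 46.7 mL, pH = 8.32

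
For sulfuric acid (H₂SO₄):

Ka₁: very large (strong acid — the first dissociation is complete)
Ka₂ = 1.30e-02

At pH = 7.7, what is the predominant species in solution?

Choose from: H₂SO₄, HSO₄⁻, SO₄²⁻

The first dissociation is complete, so H₂SO₄ itself is never the predominant species in water; pKa₂ = -log(1.30e-02) = 1.89. For a polyprotic acid the predominant species crosses at each pKa: below pKa_n the protonated form dominates, above it the deprotonated form does. At pH = 7.7, the predominant species is SO₄²⁻.

SO₄²⁻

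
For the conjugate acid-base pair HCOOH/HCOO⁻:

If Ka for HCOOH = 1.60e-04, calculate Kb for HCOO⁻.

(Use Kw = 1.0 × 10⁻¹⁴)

For a conjugate pair Ka × Kb = Kw, so Kb = Kw/Ka = 1.0 × 10⁻¹⁴ / 1.60e-04 = 6.25e-11.

K_b = 6.25e-11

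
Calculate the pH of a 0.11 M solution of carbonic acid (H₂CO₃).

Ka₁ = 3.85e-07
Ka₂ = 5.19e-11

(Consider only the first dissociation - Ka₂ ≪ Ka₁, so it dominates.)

First dissociation dominates. From Ka₁ = [H⁺][HA⁻]/[H₂A], x² + Ka₁·x − Ka₁·C = 0 with C = 0.11 M and Ka₁ = 3.85e-07. Solving: [H⁺] = (−Ka₁ + √(Ka₁² + 4·Ka₁·C)) / 2 = 2.0560e-04 M. pH = -log(2.0560e-04) = 3.69.

pH = 3.69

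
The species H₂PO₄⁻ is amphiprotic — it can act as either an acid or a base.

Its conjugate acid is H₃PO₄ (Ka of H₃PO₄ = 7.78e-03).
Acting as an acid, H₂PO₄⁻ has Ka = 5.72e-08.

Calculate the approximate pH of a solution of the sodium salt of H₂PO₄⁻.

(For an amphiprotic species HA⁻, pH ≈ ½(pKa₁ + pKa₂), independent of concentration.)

pKa₁ = -log(7.78e-03) = 2.11; pKa₂ = -log(5.72e-08) = 7.24. For an amphiprotic species, pH ≈ ½(pKa₁ + pKa₂) = ½(2.11 + 7.24) = 4.68.

pH = 4.68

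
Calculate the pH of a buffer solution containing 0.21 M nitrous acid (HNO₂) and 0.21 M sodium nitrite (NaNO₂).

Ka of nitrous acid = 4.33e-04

pKa = -log(4.33e-04) = 3.36. pH = pKa + log([A⁻]/[HA]) = 3.36 + log(0.21/0.21)

pH = 3.36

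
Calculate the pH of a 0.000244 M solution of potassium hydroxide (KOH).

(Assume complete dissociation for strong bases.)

[OH⁻] = 0.000244 M for strong base. pOH = -log[OH⁻] = 3.61, pH = 14 - pOH

pH = 10.39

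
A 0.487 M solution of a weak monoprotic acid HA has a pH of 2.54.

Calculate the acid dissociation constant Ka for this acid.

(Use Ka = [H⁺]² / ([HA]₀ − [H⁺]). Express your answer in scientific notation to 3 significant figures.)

[H⁺] = 10^(−pH) = 10^(−2.54) = 2.884e-03 M. For HA ⇌ H⁺ + A⁻, Ka = [H⁺][A⁻]/[HA] = [H⁺]² / ([HA]₀ − [H⁺]) = (2.884e-03)² / (0.487 − 2.884e-03) = 1.72e-05.

K_a = 1.72e-05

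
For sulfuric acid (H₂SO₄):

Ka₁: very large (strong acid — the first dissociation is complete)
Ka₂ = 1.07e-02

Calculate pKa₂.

pKa₂ = -log(Ka₂) = -log(1.07e-02) = 1.97.

pK_{a2} = 1.97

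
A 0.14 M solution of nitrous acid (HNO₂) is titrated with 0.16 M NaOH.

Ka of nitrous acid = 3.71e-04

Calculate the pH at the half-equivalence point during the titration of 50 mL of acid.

At half-equivalence [HA] = [A⁻], so Henderson-Hasselbalch gives pH = pKa = -log(3.71e-04) = 3.43.

pH = pKa = 3.43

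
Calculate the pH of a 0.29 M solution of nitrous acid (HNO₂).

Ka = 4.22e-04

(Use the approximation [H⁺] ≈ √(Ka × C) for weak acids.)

[H⁺] = √(Ka × C) = √(4.22e-04 × 0.29) = 1.1063e-02. pH = -log(1.1063e-02)

pH = 1.96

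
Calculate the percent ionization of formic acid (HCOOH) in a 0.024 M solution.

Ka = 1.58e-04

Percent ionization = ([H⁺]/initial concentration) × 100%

Using Ka equilibrium: x² + Ka×x - Ka×C = 0. Solving: [H⁺] = 1.8699e-03. Percent = (1.8699e-03/0.024) × 100

Percent ionization = 7.79%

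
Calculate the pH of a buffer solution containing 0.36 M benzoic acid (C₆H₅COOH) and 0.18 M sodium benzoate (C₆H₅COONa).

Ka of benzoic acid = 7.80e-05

pKa = -log(7.80e-05) = 4.11. pH = pKa + log([A⁻]/[HA]) = 4.11 + log(0.18/0.36)

pH = 3.81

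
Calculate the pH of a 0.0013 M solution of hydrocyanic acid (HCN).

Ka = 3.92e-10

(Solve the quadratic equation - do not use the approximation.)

x² + Ka×x - Ka×C = 0. Using quadratic formula: [H⁺] = 7.1367e-07

pH = 6.15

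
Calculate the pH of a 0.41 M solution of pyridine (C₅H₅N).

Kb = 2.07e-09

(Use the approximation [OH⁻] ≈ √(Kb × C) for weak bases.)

[OH⁻] = √(Kb × C) = √(2.07e-09 × 0.41) = 2.9132e-05. pOH = 4.54, pH = 14 - pOH

pH = 9.46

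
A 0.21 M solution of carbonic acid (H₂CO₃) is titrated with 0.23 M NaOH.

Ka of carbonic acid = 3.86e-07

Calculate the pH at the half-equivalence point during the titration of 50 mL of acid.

At half-equivalence [HA] = [A⁻], so Henderson-Hasselbalch gives pH = pKa = -log(3.86e-07) = 6.41.

pH = pKa = 6.41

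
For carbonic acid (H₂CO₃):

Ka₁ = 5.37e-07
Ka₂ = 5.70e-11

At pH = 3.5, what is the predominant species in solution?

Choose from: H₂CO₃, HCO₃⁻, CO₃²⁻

pKa₁ = 6.27, pKa₂ = 10.24. For a polyprotic acid the predominant species crosses at each pKa: below pKa_n the protonated form dominates, above it the deprotonated form does. At pH = 3.5, the predominant species is H₂CO₃.

H₂CO₃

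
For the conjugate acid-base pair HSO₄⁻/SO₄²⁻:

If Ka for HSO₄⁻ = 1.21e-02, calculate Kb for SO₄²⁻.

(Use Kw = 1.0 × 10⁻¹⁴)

For a conjugate pair Ka × Kb = Kw, so Kb = Kw/Ka = 1.0 × 10⁻¹⁴ / 1.21e-02 = 8.26e-13.

K_b = 8.26e-13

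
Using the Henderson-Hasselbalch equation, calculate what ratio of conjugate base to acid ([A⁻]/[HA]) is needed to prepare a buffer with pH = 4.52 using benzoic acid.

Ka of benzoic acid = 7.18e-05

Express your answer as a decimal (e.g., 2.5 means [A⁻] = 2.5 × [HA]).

pKa = -log(7.18e-05) = 4.1439. pH = pKa + log([A⁻]/[HA]), so log([A⁻]/[HA]) = pH − pKa = 4.52 − 4.1439 = 0.3761. [A⁻]/[HA] = 10^(0.3761) = 2.38

[A⁻]/[HA] = 2.38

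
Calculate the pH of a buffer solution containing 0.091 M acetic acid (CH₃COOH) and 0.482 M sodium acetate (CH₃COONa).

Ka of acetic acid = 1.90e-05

pKa = -log(1.90e-05) = 4.72. pH = pKa + log([A⁻]/[HA]) = 4.72 + log(0.482/0.091)

pH = 5.45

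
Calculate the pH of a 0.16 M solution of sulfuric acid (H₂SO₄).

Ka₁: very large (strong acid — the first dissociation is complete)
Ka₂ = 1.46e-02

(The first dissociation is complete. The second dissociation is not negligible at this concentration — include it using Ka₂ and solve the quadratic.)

First dissociation is complete: [H⁺]₀ = [HSO₄⁻]₀ = C = 0.16 M. Second dissociation HSO₄⁻ ⇌ H⁺ + SO₄²⁻: let x = [SO₄²⁻]. Ka₂ = (C + x)·x / (C − x) = 1.46e-02 → x² + (C + Ka₂)·x − Ka₂·C = 0 → x² + 0.17460·x − 2.336e-03 = 0. x = (−0.17460 + √(0.17460² + 4 × 2.336e-03)) / 2 = 1.2486e-02 M. [H⁺] = C + x = 0.16 + 1.2486e-02 = 1.7249e-01 M. pH = -log(1.7249e-01) = 0.76.

pH = 0.76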